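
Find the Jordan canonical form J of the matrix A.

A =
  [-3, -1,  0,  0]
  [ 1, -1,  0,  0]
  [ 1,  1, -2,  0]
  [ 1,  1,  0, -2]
J_2(-2) ⊕ J_1(-2) ⊕ J_1(-2)

The characteristic polynomial is
  det(x·I − A) = x^4 + 8*x^3 + 24*x^2 + 32*x + 16 = (x + 2)^4

Eigenvalues and multiplicities (the geometric multiplicity of λ is n − rank(A − λI), which equals the number of Jordan blocks for λ):
  λ = -2: algebraic multiplicity = 4, geometric multiplicity = 3

Determining the block sizes for each eigenvalue:
  λ = -2: 3 blocks summing to 4 forces exactly one block of size 2 and the rest size 1 → block sizes [2, 1, 1]

Assembling the blocks gives a Jordan form
J =
  [-2,  1,  0,  0]
  [ 0, -2,  0,  0]
  [ 0,  0, -2,  0]
  [ 0,  0,  0, -2]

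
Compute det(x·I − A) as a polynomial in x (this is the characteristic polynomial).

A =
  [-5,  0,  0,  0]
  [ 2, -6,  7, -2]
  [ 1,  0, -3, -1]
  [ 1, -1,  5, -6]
x^4 + 20*x^3 + 150*x^2 + 500*x + 625

Expanding det(x·I − A) (e.g. by cofactor expansion or by noting that A is similar to its Jordan form J, which has the same characteristic polynomial as A) gives
  χ_A(x) = x^4 + 20*x^3 + 150*x^2 + 500*x + 625
which factors as (x + 5)^4. The eigenvalues (with algebraic multiplicities) are λ = -5 with multiplicity 4.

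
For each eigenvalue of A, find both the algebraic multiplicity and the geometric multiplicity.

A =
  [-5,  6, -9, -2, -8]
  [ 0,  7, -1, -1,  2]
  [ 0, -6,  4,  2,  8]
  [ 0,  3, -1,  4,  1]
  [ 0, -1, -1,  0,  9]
λ = -5: alg = 1, geom = 1; λ = 6: alg = 4, geom = 2

Step 1 — factor the characteristic polynomial to read off the algebraic multiplicities:
  χ_A(x) = (x - 6)^4*(x + 5)

Step 2 — compute geometric multiplicities via the rank-nullity identity g(λ) = n − rank(A − λI):
  rank(A − (-5)·I) = 4, so dim ker(A − (-5)·I) = n − 4 = 1
  rank(A − (6)·I) = 3, so dim ker(A − (6)·I) = n − 3 = 2

Summary:
  λ = -5: algebraic multiplicity = 1, geometric multiplicity = 1
  λ = 6: algebraic multiplicity = 4, geometric multiplicity = 2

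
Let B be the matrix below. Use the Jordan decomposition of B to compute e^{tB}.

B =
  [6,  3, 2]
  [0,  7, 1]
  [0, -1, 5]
e^{tB} =
  [exp(6*t), t^2*exp(6*t)/2 + 3*t*exp(6*t), t^2*exp(6*t)/2 + 2*t*exp(6*t)]
  [0, t*exp(6*t) + exp(6*t), t*exp(6*t)]
  [0, -t*exp(6*t), -t*exp(6*t) + exp(6*t)]

Strategy: write B = P · J · P⁻¹ where J is a Jordan canonical form, so e^{tB} = P · e^{tJ} · P⁻¹, and e^{tJ} can be computed block-by-block.

B has Jordan form
J =
  [6, 1, 0]
  [0, 6, 1]
  [0, 0, 6]
(up to reordering of blocks).

Per-block formulas:
  For a 3×3 Jordan block J_3(6): exp(t · J_3(6)) = e^(6t)·(I + t·N + (t^2/2)·N^2), where N is the 3×3 nilpotent shift.

After assembling e^{tJ} and conjugating by P, we get:

e^{tB} =
  [exp(6*t), t^2*exp(6*t)/2 + 3*t*exp(6*t), t^2*exp(6*t)/2 + 2*t*exp(6*t)]
  [0, t*exp(6*t) + exp(6*t), t*exp(6*t)]
  [0, -t*exp(6*t), -t*exp(6*t) + exp(6*t)]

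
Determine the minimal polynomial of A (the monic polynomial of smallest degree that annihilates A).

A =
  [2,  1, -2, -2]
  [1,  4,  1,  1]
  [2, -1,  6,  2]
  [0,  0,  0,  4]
x^3 - 12*x^2 + 48*x - 64

The characteristic polynomial is χ_A(x) = (x - 4)^4, so the eigenvalues are known. The minimal polynomial is
  m_A(x) = Π_λ (x − λ)^{k_λ}
where k_λ is the size of the *largest* Jordan block for λ (equivalently, the smallest k with (A − λI)^k v = 0 for every generalised eigenvector v of λ).

  λ = 4: largest Jordan block has size 3, contributing (x − 4)^3

So m_A(x) = (x - 4)^3 = x^3 - 12*x^2 + 48*x - 64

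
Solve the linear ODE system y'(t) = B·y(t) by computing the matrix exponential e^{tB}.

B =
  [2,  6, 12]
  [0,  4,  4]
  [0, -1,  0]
e^{tB} =
  [exp(2*t), 6*t*exp(2*t), 12*t*exp(2*t)]
  [0, 2*t*exp(2*t) + exp(2*t), 4*t*exp(2*t)]
  [0, -t*exp(2*t), -2*t*exp(2*t) + exp(2*t)]

Strategy: write B = P · J · P⁻¹ where J is a Jordan canonical form, so e^{tB} = P · e^{tJ} · P⁻¹, and e^{tJ} can be computed block-by-block.

B has Jordan form
J =
  [2, 1, 0]
  [0, 2, 0]
  [0, 0, 2]
(up to reordering of blocks).

Per-block formulas:
  For a 2×2 Jordan block J_2(2): exp(t · J_2(2)) = e^(2t)·(I + t·N), where N is the 2×2 nilpotent shift.
  For a 1×1 block at λ = 2: exp(t · [2]) = [e^(2t)].

After assembling e^{tJ} and conjugating by P, we get:

e^{tB} =
  [exp(2*t), 6*t*exp(2*t), 12*t*exp(2*t)]
  [0, 2*t*exp(2*t) + exp(2*t), 4*t*exp(2*t)]
  [0, -t*exp(2*t), -2*t*exp(2*t) + exp(2*t)]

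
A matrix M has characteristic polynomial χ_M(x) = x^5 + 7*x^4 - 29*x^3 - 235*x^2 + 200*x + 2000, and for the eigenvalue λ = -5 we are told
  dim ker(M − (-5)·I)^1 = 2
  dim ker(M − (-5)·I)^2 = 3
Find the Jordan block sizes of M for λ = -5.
Block sizes for λ = -5: [2, 1]

From the dimensions of kernels of powers, the number of Jordan blocks of size at least j is d_j − d_{j−1} where d_j = dim ker(N^j) (with d_0 = 0). Computing the differences gives [2, 1].
The number of blocks of size exactly k is (#blocks of size ≥ k) − (#blocks of size ≥ k + 1), so the partition is: 1 block(s) of size 1, 1 block(s) of size 2.
In nonincreasing order the block sizes are [2, 1].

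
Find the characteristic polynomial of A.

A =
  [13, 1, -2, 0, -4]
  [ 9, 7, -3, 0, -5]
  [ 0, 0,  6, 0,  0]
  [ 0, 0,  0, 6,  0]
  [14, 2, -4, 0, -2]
x^5 - 30*x^4 + 360*x^3 - 2160*x^2 + 6480*x - 7776

Expanding det(x·I − A) (e.g. by cofactor expansion or by noting that A is similar to its Jordan form J, which has the same characteristic polynomial as A) gives
  χ_A(x) = x^5 - 30*x^4 + 360*x^3 - 2160*x^2 + 6480*x - 7776
which factors as (x - 6)^5. The eigenvalues (with algebraic multiplicities) are λ = 6 with multiplicity 5.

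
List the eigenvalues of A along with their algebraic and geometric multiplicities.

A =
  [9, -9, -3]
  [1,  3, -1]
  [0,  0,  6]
λ = 6: alg = 3, geom = 2

Step 1 — factor the characteristic polynomial to read off the algebraic multiplicities:
  χ_A(x) = (x - 6)^3

Step 2 — compute geometric multiplicities via the rank-nullity identity g(λ) = n − rank(A − λI):
  rank(A − (6)·I) = 1, so dim ker(A − (6)·I) = n − 1 = 2

Summary:
  λ = 6: algebraic multiplicity = 3, geometric multiplicity = 2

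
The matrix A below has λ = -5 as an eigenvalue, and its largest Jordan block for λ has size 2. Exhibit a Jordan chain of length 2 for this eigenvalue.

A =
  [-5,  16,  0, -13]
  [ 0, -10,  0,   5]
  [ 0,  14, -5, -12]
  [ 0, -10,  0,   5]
A Jordan chain for λ = -5 of length 2:
v_1 = (3, 0, 2, 0)ᵀ
v_2 = (0, 1, 0, 1)ᵀ

Let N = A − (-5)·I. We want v_2 with N^2 v_2 = 0 but N^1 v_2 ≠ 0; then v_{j-1} := N · v_j for j = 2, …, 2.

Pick v_2 = (0, 1, 0, 1)ᵀ.
Then v_1 = N · v_2 = (3, 0, 2, 0)ᵀ.

Sanity check: (A − (-5)·I) v_1 = (0, 0, 0, 0)ᵀ = 0. ✓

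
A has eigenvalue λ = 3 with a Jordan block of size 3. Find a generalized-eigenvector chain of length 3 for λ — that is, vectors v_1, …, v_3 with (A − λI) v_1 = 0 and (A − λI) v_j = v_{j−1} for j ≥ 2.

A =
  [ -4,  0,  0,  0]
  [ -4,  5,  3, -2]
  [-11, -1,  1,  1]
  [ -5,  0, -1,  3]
A Jordan chain for λ = 3 of length 3:
v_1 = (0, 1, 0, 1)ᵀ
v_2 = (0, 2, -1, 0)ᵀ
v_3 = (0, 1, 0, 0)ᵀ

Let N = A − (3)·I. We want v_3 with N^3 v_3 = 0 but N^2 v_3 ≠ 0; then v_{j-1} := N · v_j for j = 3, …, 2.

Pick v_3 = (0, 1, 0, 0)ᵀ.
Then v_2 = N · v_3 = (0, 2, -1, 0)ᵀ.
Then v_1 = N · v_2 = (0, 1, 0, 1)ᵀ.

Sanity check: (A − (3)·I) v_1 = (0, 0, 0, 0)ᵀ = 0. ✓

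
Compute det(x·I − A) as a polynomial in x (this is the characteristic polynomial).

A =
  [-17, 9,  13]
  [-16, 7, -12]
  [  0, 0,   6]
x^3 + 4*x^2 - 35*x - 150

Expanding det(x·I − A) (e.g. by cofactor expansion or by noting that A is similar to its Jordan form J, which has the same characteristic polynomial as A) gives
  χ_A(x) = x^3 + 4*x^2 - 35*x - 150
which factors as (x - 6)*(x + 5)^2. The eigenvalues (with algebraic multiplicities) are λ = -5 with multiplicity 2, λ = 6 with multiplicity 1.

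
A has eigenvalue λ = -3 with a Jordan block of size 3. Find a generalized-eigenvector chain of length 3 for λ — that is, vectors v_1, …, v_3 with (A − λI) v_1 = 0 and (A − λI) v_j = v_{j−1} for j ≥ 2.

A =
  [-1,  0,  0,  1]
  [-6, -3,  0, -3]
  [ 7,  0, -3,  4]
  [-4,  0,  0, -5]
A Jordan chain for λ = -3 of length 3:
v_1 = (0, 0, -2, 0)ᵀ
v_2 = (2, -6, 7, -4)ᵀ
v_3 = (1, 0, 0, 0)ᵀ

Let N = A − (-3)·I. We want v_3 with N^3 v_3 = 0 but N^2 v_3 ≠ 0; then v_{j-1} := N · v_j for j = 3, …, 2.

Pick v_3 = (1, 0, 0, 0)ᵀ.
Then v_2 = N · v_3 = (2, -6, 7, -4)ᵀ.
Then v_1 = N · v_2 = (0, 0, -2, 0)ᵀ.

Sanity check: (A − (-3)·I) v_1 = (0, 0, 0, 0)ᵀ = 0. ✓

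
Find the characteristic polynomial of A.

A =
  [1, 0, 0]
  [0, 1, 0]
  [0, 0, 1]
x^3 - 3*x^2 + 3*x - 1

Expanding det(x·I − A) (e.g. by cofactor expansion or by noting that A is similar to its Jordan form J, which has the same characteristic polynomial as A) gives
  χ_A(x) = x^3 - 3*x^2 + 3*x - 1
which factors as (x - 1)^3. The eigenvalues (with algebraic multiplicities) are λ = 1 with multiplicity 3.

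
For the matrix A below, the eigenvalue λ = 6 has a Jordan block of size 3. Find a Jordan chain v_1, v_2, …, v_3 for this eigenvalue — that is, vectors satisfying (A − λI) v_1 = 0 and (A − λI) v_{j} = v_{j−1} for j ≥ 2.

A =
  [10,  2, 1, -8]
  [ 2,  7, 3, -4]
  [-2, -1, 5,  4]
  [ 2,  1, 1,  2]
A Jordan chain for λ = 6 of length 3:
v_1 = (2, -4, 0, 0)ᵀ
v_2 = (4, 2, -2, 2)ᵀ
v_3 = (1, 0, 0, 0)ᵀ

Let N = A − (6)·I. We want v_3 with N^3 v_3 = 0 but N^2 v_3 ≠ 0; then v_{j-1} := N · v_j for j = 3, …, 2.

Pick v_3 = (1, 0, 0, 0)ᵀ.
Then v_2 = N · v_3 = (4, 2, -2, 2)ᵀ.
Then v_1 = N · v_2 = (2, -4, 0, 0)ᵀ.

Sanity check: (A − (6)·I) v_1 = (0, 0, 0, 0)ᵀ = 0. ✓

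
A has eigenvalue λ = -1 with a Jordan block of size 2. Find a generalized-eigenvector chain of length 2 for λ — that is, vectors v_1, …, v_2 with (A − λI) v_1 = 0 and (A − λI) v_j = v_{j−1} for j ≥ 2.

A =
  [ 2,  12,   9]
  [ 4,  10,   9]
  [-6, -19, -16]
A Jordan chain for λ = -1 of length 2:
v_1 = (15, 15, -25)ᵀ
v_2 = (1, 1, 0)ᵀ

Let N = A − (-1)·I. We want v_2 with N^2 v_2 = 0 but N^1 v_2 ≠ 0; then v_{j-1} := N · v_j for j = 2, …, 2.

Pick v_2 = (1, 1, 0)ᵀ.
Then v_1 = N · v_2 = (15, 15, -25)ᵀ.

Sanity check: (A − (-1)·I) v_1 = (0, 0, 0)ᵀ = 0. ✓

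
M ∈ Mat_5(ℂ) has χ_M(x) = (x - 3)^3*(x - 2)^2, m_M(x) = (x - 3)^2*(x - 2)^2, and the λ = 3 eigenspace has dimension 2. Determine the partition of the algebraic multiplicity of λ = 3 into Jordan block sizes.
Block sizes for λ = 3: [2, 1]

Step 1 — from the characteristic polynomial, algebraic multiplicity of λ = 3 is 3. From dim ker(M − (3)·I) = 2, there are exactly 2 Jordan blocks for λ = 3.
Step 2 — from the minimal polynomial, the factor (x − 3)^2 tells us the largest block for λ = 3 has size 2.
Step 3 — with total size 3, 2 blocks, and largest block 2, the block sizes (in nonincreasing order) are [2, 1].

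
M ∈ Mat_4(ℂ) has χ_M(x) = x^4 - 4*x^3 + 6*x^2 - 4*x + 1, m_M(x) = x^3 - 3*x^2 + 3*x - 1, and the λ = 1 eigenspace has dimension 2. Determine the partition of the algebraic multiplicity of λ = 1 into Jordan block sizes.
Block sizes for λ = 1: [3, 1]

Step 1 — from the characteristic polynomial, algebraic multiplicity of λ = 1 is 4. From dim ker(M − (1)·I) = 2, there are exactly 2 Jordan blocks for λ = 1.
Step 2 — from the minimal polynomial, the factor (x − 1)^3 tells us the largest block for λ = 1 has size 3.
Step 3 — with total size 4, 2 blocks, and largest block 3, the block sizes (in nonincreasing order) are [3, 1].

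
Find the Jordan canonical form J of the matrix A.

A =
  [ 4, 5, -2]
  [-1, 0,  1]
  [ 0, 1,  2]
J_3(2)

The characteristic polynomial is
  det(x·I − A) = x^3 - 6*x^2 + 12*x - 8 = (x - 2)^3

Eigenvalues and multiplicities (the geometric multiplicity of λ is n − rank(A − λI), which equals the number of Jordan blocks for λ):
  λ = 2: algebraic multiplicity = 3, geometric multiplicity = 1

Determining the block sizes for each eigenvalue:
  λ = 2: one block (gm = 1), so the single block has size am = 3 → block sizes [3]

Assembling the blocks gives a Jordan form
J =
  [2, 1, 0]
  [0, 2, 1]
  [0, 0, 2]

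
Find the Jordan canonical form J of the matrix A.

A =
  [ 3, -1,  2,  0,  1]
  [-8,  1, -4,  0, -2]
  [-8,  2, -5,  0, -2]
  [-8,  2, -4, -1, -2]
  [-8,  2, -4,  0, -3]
J_2(-1) ⊕ J_1(-1) ⊕ J_1(-1) ⊕ J_1(-1)

The characteristic polynomial is
  det(x·I − A) = x^5 + 5*x^4 + 10*x^3 + 10*x^2 + 5*x + 1 = (x + 1)^5

Eigenvalues and multiplicities (the geometric multiplicity of λ is n − rank(A − λI), which equals the number of Jordan blocks for λ):
  λ = -1: algebraic multiplicity = 5, geometric multiplicity = 4

Determining the block sizes for each eigenvalue:
  λ = -1: 4 blocks summing to 5 forces exactly one block of size 2 and the rest size 1 → block sizes [2, 1, 1, 1]

Assembling the blocks gives a Jordan form
J =
  [-1,  1,  0,  0,  0]
  [ 0, -1,  0,  0,  0]
  [ 0,  0, -1,  0,  0]
  [ 0,  0,  0, -1,  0]
  [ 0,  0,  0,  0, -1]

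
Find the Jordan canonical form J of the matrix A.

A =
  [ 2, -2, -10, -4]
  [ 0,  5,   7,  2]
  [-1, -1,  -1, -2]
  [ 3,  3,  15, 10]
J_3(4) ⊕ J_1(4)

The characteristic polynomial is
  det(x·I − A) = x^4 - 16*x^3 + 96*x^2 - 256*x + 256 = (x - 4)^4

Eigenvalues and multiplicities (the geometric multiplicity of λ is n − rank(A − λI), which equals the number of Jordan blocks for λ):
  λ = 4: algebraic multiplicity = 4, geometric multiplicity = 2

Determining the block sizes for each eigenvalue:
  λ = 4: with am = 4 and gm = 2, the partition is not yet determined (e.g. several partitions of 4 into 2 parts exist). Let N = A − (4)·I. Computing rank(N^1) = 2, rank(N^2) = 1, rank(N^3) = 0; the number of blocks of size ≥ j is rank(N^{j−1}) − rank(N^j), giving [2, 1, 1]. So we have 1 block(s) of size 3, 1 block(s) of size 1 → block sizes [3, 1]

Assembling the blocks gives a Jordan form
J =
  [4, 1, 0, 0]
  [0, 4, 1, 0]
  [0, 0, 4, 0]
  [0, 0, 0, 4]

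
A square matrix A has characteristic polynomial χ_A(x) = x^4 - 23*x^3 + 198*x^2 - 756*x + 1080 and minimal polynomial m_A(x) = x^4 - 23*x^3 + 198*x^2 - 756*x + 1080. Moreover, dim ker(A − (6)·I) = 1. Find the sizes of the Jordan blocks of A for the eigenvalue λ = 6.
Block sizes for λ = 6: [3]

Step 1 — from the characteristic polynomial, algebraic multiplicity of λ = 6 is 3. From dim ker(A − (6)·I) = 1, there are exactly 1 Jordan blocks for λ = 6.
Step 2 — from the minimal polynomial, the factor (x − 6)^3 tells us the largest block for λ = 6 has size 3.
Step 3 — with total size 3, 1 blocks, and largest block 3, the block sizes (in nonincreasing order) are [3].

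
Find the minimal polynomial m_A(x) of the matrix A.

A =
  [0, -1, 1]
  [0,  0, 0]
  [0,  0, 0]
x^2

The characteristic polynomial is χ_A(x) = x^3, so the eigenvalues are known. The minimal polynomial is
  m_A(x) = Π_λ (x − λ)^{k_λ}
where k_λ is the size of the *largest* Jordan block for λ (equivalently, the smallest k with (A − λI)^k v = 0 for every generalised eigenvector v of λ).

  λ = 0: largest Jordan block has size 2, contributing (x − 0)^2

So m_A(x) = x^2 = x^2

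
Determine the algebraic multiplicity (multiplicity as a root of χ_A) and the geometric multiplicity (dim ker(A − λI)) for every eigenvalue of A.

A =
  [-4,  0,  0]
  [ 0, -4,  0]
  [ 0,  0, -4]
λ = -4: alg = 3, geom = 3

Step 1 — factor the characteristic polynomial to read off the algebraic multiplicities:
  χ_A(x) = (x + 4)^3

Step 2 — compute geometric multiplicities via the rank-nullity identity g(λ) = n − rank(A − λI):
  rank(A − (-4)·I) = 0, so dim ker(A − (-4)·I) = n − 0 = 3

Summary:
  λ = -4: algebraic multiplicity = 3, geometric multiplicity = 3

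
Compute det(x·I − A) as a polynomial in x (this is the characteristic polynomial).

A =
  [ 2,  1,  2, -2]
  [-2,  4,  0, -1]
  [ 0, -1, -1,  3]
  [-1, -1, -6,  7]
x^4 - 12*x^3 + 54*x^2 - 108*x + 81

Expanding det(x·I − A) (e.g. by cofactor expansion or by noting that A is similar to its Jordan form J, which has the same characteristic polynomial as A) gives
  χ_A(x) = x^4 - 12*x^3 + 54*x^2 - 108*x + 81
which factors as (x - 3)^4. The eigenvalues (with algebraic multiplicities) are λ = 3 with multiplicity 4.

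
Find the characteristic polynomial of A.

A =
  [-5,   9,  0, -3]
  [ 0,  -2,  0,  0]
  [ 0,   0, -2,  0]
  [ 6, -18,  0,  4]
x^4 + 5*x^3 + 6*x^2 - 4*x - 8

Expanding det(x·I − A) (e.g. by cofactor expansion or by noting that A is similar to its Jordan form J, which has the same characteristic polynomial as A) gives
  χ_A(x) = x^4 + 5*x^3 + 6*x^2 - 4*x - 8
which factors as (x - 1)*(x + 2)^3. The eigenvalues (with algebraic multiplicities) are λ = -2 with multiplicity 3, λ = 1 with multiplicity 1.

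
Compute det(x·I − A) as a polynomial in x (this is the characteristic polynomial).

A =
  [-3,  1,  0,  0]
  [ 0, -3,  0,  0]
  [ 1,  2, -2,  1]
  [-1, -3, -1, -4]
x^4 + 12*x^3 + 54*x^2 + 108*x + 81

Expanding det(x·I − A) (e.g. by cofactor expansion or by noting that A is similar to its Jordan form J, which has the same characteristic polynomial as A) gives
  χ_A(x) = x^4 + 12*x^3 + 54*x^2 + 108*x + 81
which factors as (x + 3)^4. The eigenvalues (with algebraic multiplicities) are λ = -3 with multiplicity 4.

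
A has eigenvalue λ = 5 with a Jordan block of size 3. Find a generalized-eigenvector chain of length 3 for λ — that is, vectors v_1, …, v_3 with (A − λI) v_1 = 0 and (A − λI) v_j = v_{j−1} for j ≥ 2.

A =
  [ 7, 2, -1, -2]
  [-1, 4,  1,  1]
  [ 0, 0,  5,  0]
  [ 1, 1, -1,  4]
A Jordan chain for λ = 5 of length 3:
v_1 = (2, -1, 0, 1)ᵀ
v_2 = (-1, 1, 0, -1)ᵀ
v_3 = (0, 0, 1, 0)ᵀ

Let N = A − (5)·I. We want v_3 with N^3 v_3 = 0 but N^2 v_3 ≠ 0; then v_{j-1} := N · v_j for j = 3, …, 2.

Pick v_3 = (0, 0, 1, 0)ᵀ.
Then v_2 = N · v_3 = (-1, 1, 0, -1)ᵀ.
Then v_1 = N · v_2 = (2, -1, 0, 1)ᵀ.

Sanity check: (A − (5)·I) v_1 = (0, 0, 0, 0)ᵀ = 0. ✓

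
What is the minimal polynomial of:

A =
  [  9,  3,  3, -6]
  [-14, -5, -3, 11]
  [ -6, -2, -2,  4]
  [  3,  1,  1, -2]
x^3

The characteristic polynomial is χ_A(x) = x^4, so the eigenvalues are known. The minimal polynomial is
  m_A(x) = Π_λ (x − λ)^{k_λ}
where k_λ is the size of the *largest* Jordan block for λ (equivalently, the smallest k with (A − λI)^k v = 0 for every generalised eigenvector v of λ).

  λ = 0: largest Jordan block has size 3, contributing (x − 0)^3

So m_A(x) = x^3 = x^3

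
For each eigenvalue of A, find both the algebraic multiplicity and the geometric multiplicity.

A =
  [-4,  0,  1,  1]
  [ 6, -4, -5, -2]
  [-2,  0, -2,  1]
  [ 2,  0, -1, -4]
λ = -4: alg = 2, geom = 2; λ = -3: alg = 2, geom = 1

Step 1 — factor the characteristic polynomial to read off the algebraic multiplicities:
  χ_A(x) = (x + 3)^2*(x + 4)^2

Step 2 — compute geometric multiplicities via the rank-nullity identity g(λ) = n − rank(A − λI):
  rank(A − (-4)·I) = 2, so dim ker(A − (-4)·I) = n − 2 = 2
  rank(A − (-3)·I) = 3, so dim ker(A − (-3)·I) = n − 3 = 1

Summary:
  λ = -4: algebraic multiplicity = 2, geometric multiplicity = 2
  λ = -3: algebraic multiplicity = 2, geometric multiplicity = 1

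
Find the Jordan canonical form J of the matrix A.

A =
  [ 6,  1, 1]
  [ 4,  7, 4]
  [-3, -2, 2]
J_3(5)

The characteristic polynomial is
  det(x·I − A) = x^3 - 15*x^2 + 75*x - 125 = (x - 5)^3

Eigenvalues and multiplicities (the geometric multiplicity of λ is n − rank(A − λI), which equals the number of Jordan blocks for λ):
  λ = 5: algebraic multiplicity = 3, geometric multiplicity = 1

Determining the block sizes for each eigenvalue:
  λ = 5: one block (gm = 1), so the single block has size am = 3 → block sizes [3]

Assembling the blocks gives a Jordan form
J =
  [5, 1, 0]
  [0, 5, 1]
  [0, 0, 5]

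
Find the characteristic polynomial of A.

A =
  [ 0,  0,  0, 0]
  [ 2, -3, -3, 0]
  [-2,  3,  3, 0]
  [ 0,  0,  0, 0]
x^4

Expanding det(x·I − A) (e.g. by cofactor expansion or by noting that A is similar to its Jordan form J, which has the same characteristic polynomial as A) gives
  χ_A(x) = x^4
which factors as x^4. The eigenvalues (with algebraic multiplicities) are λ = 0 with multiplicity 4.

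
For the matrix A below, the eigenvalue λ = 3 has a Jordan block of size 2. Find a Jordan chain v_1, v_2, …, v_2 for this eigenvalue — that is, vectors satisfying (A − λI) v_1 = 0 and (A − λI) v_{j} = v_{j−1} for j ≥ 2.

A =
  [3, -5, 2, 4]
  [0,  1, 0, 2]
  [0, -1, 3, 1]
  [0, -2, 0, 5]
A Jordan chain for λ = 3 of length 2:
v_1 = (-5, -2, -1, -2)ᵀ
v_2 = (0, 1, 0, 0)ᵀ

Let N = A − (3)·I. We want v_2 with N^2 v_2 = 0 but N^1 v_2 ≠ 0; then v_{j-1} := N · v_j for j = 2, …, 2.

Pick v_2 = (0, 1, 0, 0)ᵀ.
Then v_1 = N · v_2 = (-5, -2, -1, -2)ᵀ.

Sanity check: (A − (3)·I) v_1 = (0, 0, 0, 0)ᵀ = 0. ✓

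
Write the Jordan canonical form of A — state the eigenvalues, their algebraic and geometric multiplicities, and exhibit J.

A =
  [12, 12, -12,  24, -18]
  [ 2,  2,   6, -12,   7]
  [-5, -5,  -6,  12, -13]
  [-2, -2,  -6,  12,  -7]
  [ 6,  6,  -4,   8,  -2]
J_1(0) ⊕ J_1(0) ⊕ J_3(6)

The characteristic polynomial is
  det(x·I − A) = x^5 - 18*x^4 + 108*x^3 - 216*x^2 = x^2*(x - 6)^3

Eigenvalues and multiplicities (the geometric multiplicity of λ is n − rank(A − λI), which equals the number of Jordan blocks for λ):
  λ = 0: algebraic multiplicity = 2, geometric multiplicity = 2
  λ = 6: algebraic multiplicity = 3, geometric multiplicity = 1

Determining the block sizes for each eigenvalue:
  λ = 0: gm = am = 2, so every block has size 1 → block sizes [1, 1]
  λ = 6: one block (gm = 1), so the single block has size am = 3 → block sizes [3]

Assembling the blocks gives a Jordan form
J =
  [0, 0, 0, 0, 0]
  [0, 0, 0, 0, 0]
  [0, 0, 6, 1, 0]
  [0, 0, 0, 6, 1]
  [0, 0, 0, 0, 6]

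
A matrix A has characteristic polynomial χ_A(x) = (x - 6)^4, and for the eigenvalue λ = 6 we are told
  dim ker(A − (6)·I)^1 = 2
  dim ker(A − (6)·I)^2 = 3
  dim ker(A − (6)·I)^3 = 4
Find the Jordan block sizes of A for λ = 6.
Block sizes for λ = 6: [3, 1]

From the dimensions of kernels of powers, the number of Jordan blocks of size at least j is d_j − d_{j−1} where d_j = dim ker(N^j) (with d_0 = 0). Computing the differences gives [2, 1, 1].
The number of blocks of size exactly k is (#blocks of size ≥ k) − (#blocks of size ≥ k + 1), so the partition is: 1 block(s) of size 1, 1 block(s) of size 3.
In nonincreasing order the block sizes are [3, 1].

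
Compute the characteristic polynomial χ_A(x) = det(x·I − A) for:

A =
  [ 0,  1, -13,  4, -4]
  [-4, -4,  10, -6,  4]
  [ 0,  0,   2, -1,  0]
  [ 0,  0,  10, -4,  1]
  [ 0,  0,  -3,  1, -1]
x^5 + 7*x^4 + 19*x^3 + 25*x^2 + 16*x + 4

Expanding det(x·I − A) (e.g. by cofactor expansion or by noting that A is similar to its Jordan form J, which has the same characteristic polynomial as A) gives
  χ_A(x) = x^5 + 7*x^4 + 19*x^3 + 25*x^2 + 16*x + 4
which factors as (x + 1)^3*(x + 2)^2. The eigenvalues (with algebraic multiplicities) are λ = -2 with multiplicity 2, λ = -1 with multiplicity 3.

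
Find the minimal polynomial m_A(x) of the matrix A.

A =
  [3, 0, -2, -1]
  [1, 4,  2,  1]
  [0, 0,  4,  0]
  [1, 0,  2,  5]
x^2 - 8*x + 16

The characteristic polynomial is χ_A(x) = (x - 4)^4, so the eigenvalues are known. The minimal polynomial is
  m_A(x) = Π_λ (x − λ)^{k_λ}
where k_λ is the size of the *largest* Jordan block for λ (equivalently, the smallest k with (A − λI)^k v = 0 for every generalised eigenvector v of λ).

  λ = 4: largest Jordan block has size 2, contributing (x − 4)^2

So m_A(x) = (x - 4)^2 = x^2 - 8*x + 16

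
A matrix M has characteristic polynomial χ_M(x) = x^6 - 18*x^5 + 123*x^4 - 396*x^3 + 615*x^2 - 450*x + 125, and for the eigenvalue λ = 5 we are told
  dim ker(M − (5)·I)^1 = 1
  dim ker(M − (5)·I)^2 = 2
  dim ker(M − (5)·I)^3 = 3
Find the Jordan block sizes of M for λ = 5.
Block sizes for λ = 5: [3]

From the dimensions of kernels of powers, the number of Jordan blocks of size at least j is d_j − d_{j−1} where d_j = dim ker(N^j) (with d_0 = 0). Computing the differences gives [1, 1, 1].
The number of blocks of size exactly k is (#blocks of size ≥ k) − (#blocks of size ≥ k + 1), so the partition is: 1 block(s) of size 3.
In nonincreasing order the block sizes are [3].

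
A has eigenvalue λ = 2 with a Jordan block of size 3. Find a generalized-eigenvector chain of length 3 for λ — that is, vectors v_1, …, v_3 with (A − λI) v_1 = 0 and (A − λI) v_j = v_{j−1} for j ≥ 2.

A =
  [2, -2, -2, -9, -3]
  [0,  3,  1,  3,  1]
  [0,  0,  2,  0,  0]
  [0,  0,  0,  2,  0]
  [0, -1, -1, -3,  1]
A Jordan chain for λ = 2 of length 3:
v_1 = (1, 0, 0, 0, 0)ᵀ
v_2 = (-2, 1, 0, 0, -1)ᵀ
v_3 = (0, 1, 0, 0, 0)ᵀ

Let N = A − (2)·I. We want v_3 with N^3 v_3 = 0 but N^2 v_3 ≠ 0; then v_{j-1} := N · v_j for j = 3, …, 2.

Pick v_3 = (0, 1, 0, 0, 0)ᵀ.
Then v_2 = N · v_3 = (-2, 1, 0, 0, -1)ᵀ.
Then v_1 = N · v_2 = (1, 0, 0, 0, 0)ᵀ.

Sanity check: (A − (2)·I) v_1 = (0, 0, 0, 0, 0)ᵀ = 0. ✓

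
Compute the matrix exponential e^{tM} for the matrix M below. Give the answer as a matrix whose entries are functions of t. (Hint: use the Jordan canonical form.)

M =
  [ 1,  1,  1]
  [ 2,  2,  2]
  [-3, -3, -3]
e^{tM} =
  [t + 1, t, t]
  [2*t, 2*t + 1, 2*t]
  [-3*t, -3*t, 1 - 3*t]

Strategy: write M = P · J · P⁻¹ where J is a Jordan canonical form, so e^{tM} = P · e^{tJ} · P⁻¹, and e^{tJ} can be computed block-by-block.

M has Jordan form
J =
  [0, 1, 0]
  [0, 0, 0]
  [0, 0, 0]
(up to reordering of blocks).

Per-block formulas:
  For a 2×2 Jordan block J_2(0): exp(t · J_2(0)) = e^(0t)·(I + t·N), where N is the 2×2 nilpotent shift.
  For a 1×1 block at λ = 0: exp(t · [0]) = [e^(0t)].

After assembling e^{tJ} and conjugating by P, we get:

e^{tM} =
  [t + 1, t, t]
  [2*t, 2*t + 1, 2*t]
  [-3*t, -3*t, 1 - 3*t]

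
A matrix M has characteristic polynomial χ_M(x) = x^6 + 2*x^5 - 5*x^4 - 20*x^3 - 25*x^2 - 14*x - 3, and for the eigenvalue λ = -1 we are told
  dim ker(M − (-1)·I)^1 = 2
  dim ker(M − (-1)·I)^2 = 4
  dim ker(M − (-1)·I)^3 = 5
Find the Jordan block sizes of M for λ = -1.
Block sizes for λ = -1: [3, 2]

From the dimensions of kernels of powers, the number of Jordan blocks of size at least j is d_j − d_{j−1} where d_j = dim ker(N^j) (with d_0 = 0). Computing the differences gives [2, 2, 1].
The number of blocks of size exactly k is (#blocks of size ≥ k) − (#blocks of size ≥ k + 1), so the partition is: 1 block(s) of size 2, 1 block(s) of size 3.
In nonincreasing order the block sizes are [3, 2].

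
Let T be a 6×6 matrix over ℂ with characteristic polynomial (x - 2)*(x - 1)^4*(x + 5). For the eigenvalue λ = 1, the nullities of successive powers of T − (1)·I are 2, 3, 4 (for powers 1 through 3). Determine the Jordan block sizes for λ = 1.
Block sizes for λ = 1: [3, 1]

From the dimensions of kernels of powers, the number of Jordan blocks of size at least j is d_j − d_{j−1} where d_j = dim ker(N^j) (with d_0 = 0). Computing the differences gives [2, 1, 1].
The number of blocks of size exactly k is (#blocks of size ≥ k) − (#blocks of size ≥ k + 1), so the partition is: 1 block(s) of size 1, 1 block(s) of size 3.
In nonincreasing order the block sizes are [3, 1].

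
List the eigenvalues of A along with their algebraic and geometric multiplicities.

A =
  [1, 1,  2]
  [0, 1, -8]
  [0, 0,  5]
λ = 1: alg = 2, geom = 1; λ = 5: alg = 1, geom = 1

Step 1 — factor the characteristic polynomial to read off the algebraic multiplicities:
  χ_A(x) = (x - 5)*(x - 1)^2

Step 2 — compute geometric multiplicities via the rank-nullity identity g(λ) = n − rank(A − λI):
  rank(A − (1)·I) = 2, so dim ker(A − (1)·I) = n − 2 = 1
  rank(A − (5)·I) = 2, so dim ker(A − (5)·I) = n − 2 = 1

Summary:
  λ = 1: algebraic multiplicity = 2, geometric multiplicity = 1
  λ = 5: algebraic multiplicity = 1, geometric multiplicity = 1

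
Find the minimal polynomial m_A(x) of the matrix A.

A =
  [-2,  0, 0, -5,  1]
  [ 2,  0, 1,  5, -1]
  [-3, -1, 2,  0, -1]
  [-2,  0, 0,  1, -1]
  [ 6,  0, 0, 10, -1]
x^4 + x^3 - 9*x^2 + 11*x - 4

The characteristic polynomial is χ_A(x) = (x - 1)^4*(x + 4), so the eigenvalues are known. The minimal polynomial is
  m_A(x) = Π_λ (x − λ)^{k_λ}
where k_λ is the size of the *largest* Jordan block for λ (equivalently, the smallest k with (A − λI)^k v = 0 for every generalised eigenvector v of λ).

  λ = -4: largest Jordan block has size 1, contributing (x + 4)
  λ = 1: largest Jordan block has size 3, contributing (x − 1)^3

So m_A(x) = (x - 1)^3*(x + 4) = x^4 + x^3 - 9*x^2 + 11*x - 4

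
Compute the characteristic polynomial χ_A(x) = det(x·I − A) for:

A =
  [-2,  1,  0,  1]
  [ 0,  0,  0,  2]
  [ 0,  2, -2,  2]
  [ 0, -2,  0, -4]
x^4 + 8*x^3 + 24*x^2 + 32*x + 16

Expanding det(x·I − A) (e.g. by cofactor expansion or by noting that A is similar to its Jordan form J, which has the same characteristic polynomial as A) gives
  χ_A(x) = x^4 + 8*x^3 + 24*x^2 + 32*x + 16
which factors as (x + 2)^4. The eigenvalues (with algebraic multiplicities) are λ = -2 with multiplicity 4.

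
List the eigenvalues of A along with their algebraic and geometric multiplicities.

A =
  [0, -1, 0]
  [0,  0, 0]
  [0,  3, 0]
λ = 0: alg = 3, geom = 2

Step 1 — factor the characteristic polynomial to read off the algebraic multiplicities:
  χ_A(x) = x^3

Step 2 — compute geometric multiplicities via the rank-nullity identity g(λ) = n − rank(A − λI):
  rank(A − (0)·I) = 1, so dim ker(A − (0)·I) = n − 1 = 2

Summary:
  λ = 0: algebraic multiplicity = 3, geometric multiplicity = 2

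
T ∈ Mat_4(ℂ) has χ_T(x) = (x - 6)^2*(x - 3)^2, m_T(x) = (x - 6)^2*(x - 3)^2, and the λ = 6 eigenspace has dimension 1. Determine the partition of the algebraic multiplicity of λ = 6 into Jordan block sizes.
Block sizes for λ = 6: [2]

Step 1 — from the characteristic polynomial, algebraic multiplicity of λ = 6 is 2. From dim ker(T − (6)·I) = 1, there are exactly 1 Jordan blocks for λ = 6.
Step 2 — from the minimal polynomial, the factor (x − 6)^2 tells us the largest block for λ = 6 has size 2.
Step 3 — with total size 2, 1 blocks, and largest block 2, the block sizes (in nonincreasing order) are [2].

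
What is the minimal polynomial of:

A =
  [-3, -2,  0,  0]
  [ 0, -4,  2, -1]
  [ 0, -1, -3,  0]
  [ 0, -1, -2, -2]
x^3 + 9*x^2 + 27*x + 27

The characteristic polynomial is χ_A(x) = (x + 3)^4, so the eigenvalues are known. The minimal polynomial is
  m_A(x) = Π_λ (x − λ)^{k_λ}
where k_λ is the size of the *largest* Jordan block for λ (equivalently, the smallest k with (A − λI)^k v = 0 for every generalised eigenvector v of λ).

  λ = -3: largest Jordan block has size 3, contributing (x + 3)^3

So m_A(x) = (x + 3)^3 = x^3 + 9*x^2 + 27*x + 27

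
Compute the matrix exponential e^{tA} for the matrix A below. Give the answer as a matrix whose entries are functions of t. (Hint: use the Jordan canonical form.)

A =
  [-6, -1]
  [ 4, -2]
e^{tA} =
  [-2*t*exp(-4*t) + exp(-4*t), -t*exp(-4*t)]
  [4*t*exp(-4*t), 2*t*exp(-4*t) + exp(-4*t)]

Strategy: write A = P · J · P⁻¹ where J is a Jordan canonical form, so e^{tA} = P · e^{tJ} · P⁻¹, and e^{tJ} can be computed block-by-block.

A has Jordan form
J =
  [-4,  1]
  [ 0, -4]
(up to reordering of blocks).

Per-block formulas:
  For a 2×2 Jordan block J_2(-4): exp(t · J_2(-4)) = e^(-4t)·(I + t·N), where N is the 2×2 nilpotent shift.

After assembling e^{tJ} and conjugating by P, we get:

e^{tA} =
  [-2*t*exp(-4*t) + exp(-4*t), -t*exp(-4*t)]
  [4*t*exp(-4*t), 2*t*exp(-4*t) + exp(-4*t)]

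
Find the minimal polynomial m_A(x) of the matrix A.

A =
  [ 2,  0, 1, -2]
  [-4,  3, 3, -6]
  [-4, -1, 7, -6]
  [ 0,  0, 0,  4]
x^3 - 12*x^2 + 48*x - 64

The characteristic polynomial is χ_A(x) = (x - 4)^4, so the eigenvalues are known. The minimal polynomial is
  m_A(x) = Π_λ (x − λ)^{k_λ}
where k_λ is the size of the *largest* Jordan block for λ (equivalently, the smallest k with (A − λI)^k v = 0 for every generalised eigenvector v of λ).

  λ = 4: largest Jordan block has size 3, contributing (x − 4)^3

So m_A(x) = (x - 4)^3 = x^3 - 12*x^2 + 48*x - 64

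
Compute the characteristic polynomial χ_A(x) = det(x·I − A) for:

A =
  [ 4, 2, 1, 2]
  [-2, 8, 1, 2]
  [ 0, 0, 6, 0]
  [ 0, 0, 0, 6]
x^4 - 24*x^3 + 216*x^2 - 864*x + 1296

Expanding det(x·I − A) (e.g. by cofactor expansion or by noting that A is similar to its Jordan form J, which has the same characteristic polynomial as A) gives
  χ_A(x) = x^4 - 24*x^3 + 216*x^2 - 864*x + 1296
which factors as (x - 6)^4. The eigenvalues (with algebraic multiplicities) are λ = 6 with multiplicity 4.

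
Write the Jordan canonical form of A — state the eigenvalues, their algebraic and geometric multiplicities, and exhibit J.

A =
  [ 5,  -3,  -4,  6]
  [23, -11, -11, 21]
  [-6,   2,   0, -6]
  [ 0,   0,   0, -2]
J_3(-2) ⊕ J_1(-2)

The characteristic polynomial is
  det(x·I − A) = x^4 + 8*x^3 + 24*x^2 + 32*x + 16 = (x + 2)^4

Eigenvalues and multiplicities (the geometric multiplicity of λ is n − rank(A − λI), which equals the number of Jordan blocks for λ):
  λ = -2: algebraic multiplicity = 4, geometric multiplicity = 2

Determining the block sizes for each eigenvalue:
  λ = -2: with am = 4 and gm = 2, the partition is not yet determined (e.g. several partitions of 4 into 2 parts exist). Let N = A − (-2)·I. Computing rank(N^1) = 2, rank(N^2) = 1, rank(N^3) = 0; the number of blocks of size ≥ j is rank(N^{j−1}) − rank(N^j), giving [2, 1, 1]. So we have 1 block(s) of size 3, 1 block(s) of size 1 → block sizes [3, 1]

Assembling the blocks gives a Jordan form
J =
  [-2,  1,  0,  0]
  [ 0, -2,  1,  0]
  [ 0,  0, -2,  0]
  [ 0,  0,  0, -2]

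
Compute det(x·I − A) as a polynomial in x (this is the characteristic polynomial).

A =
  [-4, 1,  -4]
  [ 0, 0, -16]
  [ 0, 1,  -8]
x^3 + 12*x^2 + 48*x + 64

Expanding det(x·I − A) (e.g. by cofactor expansion or by noting that A is similar to its Jordan form J, which has the same characteristic polynomial as A) gives
  χ_A(x) = x^3 + 12*x^2 + 48*x + 64
which factors as (x + 4)^3. The eigenvalues (with algebraic multiplicities) are λ = -4 with multiplicity 3.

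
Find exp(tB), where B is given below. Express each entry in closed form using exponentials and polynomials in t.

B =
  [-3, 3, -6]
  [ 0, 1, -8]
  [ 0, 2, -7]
e^{tB} =
  [exp(-3*t), 3*t*exp(-3*t), -6*t*exp(-3*t)]
  [0, 4*t*exp(-3*t) + exp(-3*t), -8*t*exp(-3*t)]
  [0, 2*t*exp(-3*t), -4*t*exp(-3*t) + exp(-3*t)]

Strategy: write B = P · J · P⁻¹ where J is a Jordan canonical form, so e^{tB} = P · e^{tJ} · P⁻¹, and e^{tJ} can be computed block-by-block.

B has Jordan form
J =
  [-3,  1,  0]
  [ 0, -3,  0]
  [ 0,  0, -3]
(up to reordering of blocks).

Per-block formulas:
  For a 2×2 Jordan block J_2(-3): exp(t · J_2(-3)) = e^(-3t)·(I + t·N), where N is the 2×2 nilpotent shift.
  For a 1×1 block at λ = -3: exp(t · [-3]) = [e^(-3t)].

After assembling e^{tJ} and conjugating by P, we get:

e^{tB} =
  [exp(-3*t), 3*t*exp(-3*t), -6*t*exp(-3*t)]
  [0, 4*t*exp(-3*t) + exp(-3*t), -8*t*exp(-3*t)]
  [0, 2*t*exp(-3*t), -4*t*exp(-3*t) + exp(-3*t)]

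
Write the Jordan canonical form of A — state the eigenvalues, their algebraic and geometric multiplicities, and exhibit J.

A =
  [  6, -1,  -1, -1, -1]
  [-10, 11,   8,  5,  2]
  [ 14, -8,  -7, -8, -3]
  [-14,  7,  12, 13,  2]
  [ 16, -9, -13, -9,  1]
J_3(4) ⊕ J_1(6) ⊕ J_1(6)

The characteristic polynomial is
  det(x·I − A) = x^5 - 24*x^4 + 228*x^3 - 1072*x^2 + 2496*x - 2304 = (x - 6)^2*(x - 4)^3

Eigenvalues and multiplicities (the geometric multiplicity of λ is n − rank(A − λI), which equals the number of Jordan blocks for λ):
  λ = 4: algebraic multiplicity = 3, geometric multiplicity = 1
  λ = 6: algebraic multiplicity = 2, geometric multiplicity = 2

Determining the block sizes for each eigenvalue:
  λ = 4: one block (gm = 1), so the single block has size am = 3 → block sizes [3]
  λ = 6: gm = am = 2, so every block has size 1 → block sizes [1, 1]

Assembling the blocks gives a Jordan form
J =
  [4, 1, 0, 0, 0]
  [0, 4, 1, 0, 0]
  [0, 0, 4, 0, 0]
  [0, 0, 0, 6, 0]
  [0, 0, 0, 0, 6]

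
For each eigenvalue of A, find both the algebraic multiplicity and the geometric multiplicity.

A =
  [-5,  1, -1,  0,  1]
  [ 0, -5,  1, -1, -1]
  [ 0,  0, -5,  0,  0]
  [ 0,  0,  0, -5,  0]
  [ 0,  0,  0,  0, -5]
λ = -5: alg = 5, geom = 3

Step 1 — factor the characteristic polynomial to read off the algebraic multiplicities:
  χ_A(x) = (x + 5)^5

Step 2 — compute geometric multiplicities via the rank-nullity identity g(λ) = n − rank(A − λI):
  rank(A − (-5)·I) = 2, so dim ker(A − (-5)·I) = n − 2 = 3

Summary:
  λ = -5: algebraic multiplicity = 5, geometric multiplicity = 3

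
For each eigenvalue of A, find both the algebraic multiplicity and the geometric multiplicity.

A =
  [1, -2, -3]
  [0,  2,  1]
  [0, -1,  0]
λ = 1: alg = 3, geom = 1

Step 1 — factor the characteristic polynomial to read off the algebraic multiplicities:
  χ_A(x) = (x - 1)^3

Step 2 — compute geometric multiplicities via the rank-nullity identity g(λ) = n − rank(A − λI):
  rank(A − (1)·I) = 2, so dim ker(A − (1)·I) = n − 2 = 1

Summary:
  λ = 1: algebraic multiplicity = 3, geometric multiplicity = 1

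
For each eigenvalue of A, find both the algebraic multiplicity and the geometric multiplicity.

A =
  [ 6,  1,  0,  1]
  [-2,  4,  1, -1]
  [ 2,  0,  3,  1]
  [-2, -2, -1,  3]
λ = 4: alg = 4, geom = 2

Step 1 — factor the characteristic polynomial to read off the algebraic multiplicities:
  χ_A(x) = (x - 4)^4

Step 2 — compute geometric multiplicities via the rank-nullity identity g(λ) = n − rank(A − λI):
  rank(A − (4)·I) = 2, so dim ker(A − (4)·I) = n − 2 = 2

Summary:
  λ = 4: algebraic multiplicity = 4, geometric multiplicity = 2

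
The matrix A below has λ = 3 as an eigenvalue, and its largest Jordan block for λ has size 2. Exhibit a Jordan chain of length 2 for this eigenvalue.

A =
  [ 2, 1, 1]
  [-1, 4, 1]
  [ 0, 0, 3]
A Jordan chain for λ = 3 of length 2:
v_1 = (-1, -1, 0)ᵀ
v_2 = (1, 0, 0)ᵀ

Let N = A − (3)·I. We want v_2 with N^2 v_2 = 0 but N^1 v_2 ≠ 0; then v_{j-1} := N · v_j for j = 2, …, 2.

Pick v_2 = (1, 0, 0)ᵀ.
Then v_1 = N · v_2 = (-1, -1, 0)ᵀ.

Sanity check: (A − (3)·I) v_1 = (0, 0, 0)ᵀ = 0. ✓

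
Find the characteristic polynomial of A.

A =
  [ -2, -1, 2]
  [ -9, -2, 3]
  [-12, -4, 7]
x^3 - 3*x^2 + 3*x - 1

Expanding det(x·I − A) (e.g. by cofactor expansion or by noting that A is similar to its Jordan form J, which has the same characteristic polynomial as A) gives
  χ_A(x) = x^3 - 3*x^2 + 3*x - 1
which factors as (x - 1)^3. The eigenvalues (with algebraic multiplicities) are λ = 1 with multiplicity 3.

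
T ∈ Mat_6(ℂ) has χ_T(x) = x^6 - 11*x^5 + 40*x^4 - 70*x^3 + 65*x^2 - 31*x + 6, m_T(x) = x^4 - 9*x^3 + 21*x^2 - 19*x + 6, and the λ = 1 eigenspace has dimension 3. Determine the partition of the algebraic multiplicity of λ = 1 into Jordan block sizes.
Block sizes for λ = 1: [3, 1, 1]

Step 1 — from the characteristic polynomial, algebraic multiplicity of λ = 1 is 5. From dim ker(T − (1)·I) = 3, there are exactly 3 Jordan blocks for λ = 1.
Step 2 — from the minimal polynomial, the factor (x − 1)^3 tells us the largest block for λ = 1 has size 3.
Step 3 — with total size 5, 3 blocks, and largest block 3, the block sizes (in nonincreasing order) are [3, 1, 1].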